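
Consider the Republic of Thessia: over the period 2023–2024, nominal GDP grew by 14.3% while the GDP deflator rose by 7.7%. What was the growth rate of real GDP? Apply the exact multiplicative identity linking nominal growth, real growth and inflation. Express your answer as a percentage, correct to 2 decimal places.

6.13%

(1 + g_nom) = (1 + g_real)(1 + π), so g_real = 1.1430 / 1.0770 − 1 = 0.06128.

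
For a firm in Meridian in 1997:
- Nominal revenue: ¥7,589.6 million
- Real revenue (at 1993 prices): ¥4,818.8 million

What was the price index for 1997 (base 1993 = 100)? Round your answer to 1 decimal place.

price index = (Nominal / Real) × 100 = 7589.6 / 4818.8 × 100 = 157.50.

157.5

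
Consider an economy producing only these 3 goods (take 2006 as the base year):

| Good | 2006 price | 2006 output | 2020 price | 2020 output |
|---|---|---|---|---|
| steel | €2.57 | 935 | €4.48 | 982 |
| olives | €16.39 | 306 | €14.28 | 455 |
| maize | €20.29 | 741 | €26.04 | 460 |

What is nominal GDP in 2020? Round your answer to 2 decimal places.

Nominal GDP 2020 = Σ (p_2020 × q_2020) = 4.48·982 + 14.28·455 + 26.04·460 = 22875.16.

€22875.16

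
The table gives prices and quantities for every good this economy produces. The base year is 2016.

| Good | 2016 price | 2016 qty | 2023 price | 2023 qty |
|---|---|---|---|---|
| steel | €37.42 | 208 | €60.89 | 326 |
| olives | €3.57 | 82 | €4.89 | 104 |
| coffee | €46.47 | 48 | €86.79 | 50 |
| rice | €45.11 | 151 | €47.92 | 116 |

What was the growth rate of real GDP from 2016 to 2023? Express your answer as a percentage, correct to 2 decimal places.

17.57%

Real GDP 2016 = Nominal GDP 2016 = 37.42·208 + 3.57·82 + 46.47·48 + 45.11·151 = 17118.27.
Real GDP 2023 (at 2016 prices) = 37.42·326 + 3.57·104 + 46.47·50 + 45.11·116 = 20126.46.
Real growth = 20126.46/17118.27 − 1 = 0.1757.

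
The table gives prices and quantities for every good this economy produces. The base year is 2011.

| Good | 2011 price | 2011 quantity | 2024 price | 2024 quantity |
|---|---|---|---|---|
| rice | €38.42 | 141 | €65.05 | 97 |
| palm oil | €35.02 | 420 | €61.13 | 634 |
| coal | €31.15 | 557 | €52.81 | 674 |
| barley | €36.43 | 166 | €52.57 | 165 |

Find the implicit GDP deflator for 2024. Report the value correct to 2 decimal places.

Nominal GDP 2024 = 65.05·97 + 61.13·634 + 52.81·674 + 52.57·165 = 89334.26.
Real GDP 2024 (at 2011 prices) = 38.42·97 + 35.02·634 + 31.15·674 + 36.43·165 = 52935.47.
Deflator = Nominal/Real × 100 = 89334.26/52935.47 × 100 = 168.761.

168.76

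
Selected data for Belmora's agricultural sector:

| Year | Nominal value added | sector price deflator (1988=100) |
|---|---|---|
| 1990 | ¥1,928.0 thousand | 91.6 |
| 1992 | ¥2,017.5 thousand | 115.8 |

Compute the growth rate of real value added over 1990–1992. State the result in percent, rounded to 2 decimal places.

-17.23%

Real value added 1990 = 1928.0 / 0.916 = 2104.80.
Real value added 1992 = 2017.5 / 1.158 = 1742.23.
Real growth = 1742.23 / 2104.80 − 1 = -0.1723.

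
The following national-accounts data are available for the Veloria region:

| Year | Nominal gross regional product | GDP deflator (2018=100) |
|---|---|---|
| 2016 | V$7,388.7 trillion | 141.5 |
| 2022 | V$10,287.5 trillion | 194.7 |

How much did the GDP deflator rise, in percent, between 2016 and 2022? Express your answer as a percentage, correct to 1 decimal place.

37.6%

Price-level change = 194.7 / 141.5 − 1 = 0.3760.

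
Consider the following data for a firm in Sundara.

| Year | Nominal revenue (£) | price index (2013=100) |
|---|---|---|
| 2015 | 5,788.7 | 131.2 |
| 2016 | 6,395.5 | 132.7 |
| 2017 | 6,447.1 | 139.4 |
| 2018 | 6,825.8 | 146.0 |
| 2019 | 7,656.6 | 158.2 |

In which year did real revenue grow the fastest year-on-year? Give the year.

2016

2016: real = 6395.5/1.327 = 4819.52; growth vs 2015 (4412.12) = 9.23%.
2017: real = 6447.1/1.394 = 4624.89; growth vs 2016 (4819.52) = -4.04%.
2018: real = 6825.8/1.460 = 4675.21; growth vs 2017 (4624.89) = 1.09%.
2019: real = 7656.6/1.582 = 4839.82; growth vs 2018 (4675.21) = 3.52%.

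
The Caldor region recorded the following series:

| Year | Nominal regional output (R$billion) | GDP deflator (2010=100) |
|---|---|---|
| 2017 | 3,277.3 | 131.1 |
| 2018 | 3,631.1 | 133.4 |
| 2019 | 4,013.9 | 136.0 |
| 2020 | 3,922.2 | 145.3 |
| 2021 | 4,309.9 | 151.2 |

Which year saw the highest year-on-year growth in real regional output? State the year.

2018

2018: real = 3631.1/1.334 = 2721.96; growth vs 2017 (2499.85) = 8.88%.
2019: real = 4013.9/1.360 = 2951.40; growth vs 2018 (2721.96) = 8.43%.
2020: real = 3922.2/1.453 = 2699.38; growth vs 2019 (2951.40) = -8.54%.
2021: real = 4309.9/1.512 = 2850.46; growth vs 2020 (2699.38) = 5.60%.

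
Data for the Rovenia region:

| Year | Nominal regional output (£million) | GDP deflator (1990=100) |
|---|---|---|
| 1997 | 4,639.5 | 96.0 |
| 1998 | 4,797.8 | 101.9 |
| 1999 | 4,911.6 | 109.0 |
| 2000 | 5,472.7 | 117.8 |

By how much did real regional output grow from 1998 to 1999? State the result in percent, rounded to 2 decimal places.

-4.30%

Real regional output 1998 = 4797.8/1.019 = 4708.34.
Real regional output 1999 = 4911.6/1.090 = 4506.06.
Change = 4506.06/4708.34 − 1 = -0.0430.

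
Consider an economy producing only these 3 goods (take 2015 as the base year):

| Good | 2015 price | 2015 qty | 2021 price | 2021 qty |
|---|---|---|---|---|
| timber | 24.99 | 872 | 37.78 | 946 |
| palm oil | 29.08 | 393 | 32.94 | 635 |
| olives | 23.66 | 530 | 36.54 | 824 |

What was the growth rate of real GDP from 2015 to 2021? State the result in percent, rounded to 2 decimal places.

Real GDP 2015 = Nominal GDP 2015 = 24.99·872 + 29.08·393 + 23.66·530 = 45759.52.
Real GDP 2021 (at 2015 prices) = 24.99·946 + 29.08·635 + 23.66·824 = 61602.18.
Real growth = 61602.18/45759.52 − 1 = 0.3462.

34.62%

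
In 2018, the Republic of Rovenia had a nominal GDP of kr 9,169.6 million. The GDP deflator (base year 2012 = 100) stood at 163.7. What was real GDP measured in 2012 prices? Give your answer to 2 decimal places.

kr 5,601.47 million

Real GDP = Nominal / (GDP deflator/100) = 9169.6 / 1.637 = 5601.47.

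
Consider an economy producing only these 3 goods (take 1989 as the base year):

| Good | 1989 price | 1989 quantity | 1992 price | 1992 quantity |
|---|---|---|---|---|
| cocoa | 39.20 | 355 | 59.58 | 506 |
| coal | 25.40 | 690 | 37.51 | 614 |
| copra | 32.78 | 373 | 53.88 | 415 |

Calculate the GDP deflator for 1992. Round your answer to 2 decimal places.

154.05

Nominal GDP 1992 = 59.58·506 + 37.51·614 + 53.88·415 = 75538.82.
Real GDP 1992 (at 1989 prices) = 39.20·506 + 25.40·614 + 32.78·415 = 49034.50.
Deflator = Nominal/Real × 100 = 75538.82/49034.50 × 100 = 154.052.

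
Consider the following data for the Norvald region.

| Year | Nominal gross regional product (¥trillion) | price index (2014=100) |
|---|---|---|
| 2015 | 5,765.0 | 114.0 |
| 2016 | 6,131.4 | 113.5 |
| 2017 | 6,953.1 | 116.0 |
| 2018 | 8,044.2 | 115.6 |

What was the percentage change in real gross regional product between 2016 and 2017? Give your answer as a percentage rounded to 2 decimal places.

10.96%

Real gross regional product 2016 = 6131.4/1.135 = 5402.11.
Real gross regional product 2017 = 6953.1/1.160 = 5994.05.
Change = 5994.05/5402.11 − 1 = 0.1096.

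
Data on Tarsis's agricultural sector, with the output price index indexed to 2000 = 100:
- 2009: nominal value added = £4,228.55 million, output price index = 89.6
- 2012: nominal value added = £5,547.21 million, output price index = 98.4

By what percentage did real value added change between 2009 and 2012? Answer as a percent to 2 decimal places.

19.45%

Deflate each year: 2009 → 4228.55/0.896 = 4719.36; 2012 → 5547.21/0.984 = 5637.41.
So real value added changed by 5637.41/4719.36 − 1 = 0.1945, i.e. 19.45%.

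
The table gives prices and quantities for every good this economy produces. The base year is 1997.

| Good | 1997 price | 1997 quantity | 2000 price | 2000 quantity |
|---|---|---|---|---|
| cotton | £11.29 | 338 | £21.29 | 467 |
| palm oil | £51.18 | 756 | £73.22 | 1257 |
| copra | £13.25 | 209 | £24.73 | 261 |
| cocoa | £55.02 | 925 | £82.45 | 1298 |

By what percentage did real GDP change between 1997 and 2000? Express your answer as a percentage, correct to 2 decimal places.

Real GDP 1997 = Nominal GDP 1997 = 11.29·338 + 51.18·756 + 13.25·209 + 55.02·925 = 96170.85.
Real GDP 2000 (at 1997 prices) = 11.29·467 + 51.18·1257 + 13.25·261 + 55.02·1298 = 144479.90.
Real growth = 144479.90/96170.85 − 1 = 0.5023.

50.23%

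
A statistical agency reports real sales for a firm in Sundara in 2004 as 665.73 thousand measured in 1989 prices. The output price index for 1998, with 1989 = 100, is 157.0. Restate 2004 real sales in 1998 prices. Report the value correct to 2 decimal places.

Real sales in 1998 prices = Real sales in 1989 prices × (P_1998/P_1989) = 665.73 × 1.570 = 1045.20.

1,045.20 thousand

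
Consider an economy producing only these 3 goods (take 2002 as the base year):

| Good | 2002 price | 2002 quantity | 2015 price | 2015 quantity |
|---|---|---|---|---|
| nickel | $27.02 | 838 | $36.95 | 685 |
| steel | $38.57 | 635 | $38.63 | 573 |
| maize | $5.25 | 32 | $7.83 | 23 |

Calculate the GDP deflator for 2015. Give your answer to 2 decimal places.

116.93

Nominal GDP 2015 = 36.95·685 + 38.63·573 + 7.83·23 = 47625.83.
Real GDP 2015 (at 2002 prices) = 27.02·685 + 38.57·573 + 5.25·23 = 40730.06.
Deflator = Nominal/Real × 100 = 47625.83/40730.06 × 100 = 116.930.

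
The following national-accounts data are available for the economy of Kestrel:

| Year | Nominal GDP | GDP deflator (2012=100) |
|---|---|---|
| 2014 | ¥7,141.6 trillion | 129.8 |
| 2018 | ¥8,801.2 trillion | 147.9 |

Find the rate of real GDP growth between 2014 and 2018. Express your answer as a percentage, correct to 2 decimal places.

8.16%

Real GDP 2014 = 7141.6 / 1.298 = 5502.00.
Real GDP 2018 = 8801.2 / 1.479 = 5950.78.
Real growth = 5950.78 / 5502.00 − 1 = 0.0816.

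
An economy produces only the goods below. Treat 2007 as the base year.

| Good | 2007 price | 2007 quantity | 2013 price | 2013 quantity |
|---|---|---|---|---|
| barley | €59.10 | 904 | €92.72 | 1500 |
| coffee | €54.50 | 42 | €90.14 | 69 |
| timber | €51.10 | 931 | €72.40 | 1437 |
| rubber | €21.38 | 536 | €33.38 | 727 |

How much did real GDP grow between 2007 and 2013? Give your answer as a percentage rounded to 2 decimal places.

Real GDP 2007 = Nominal GDP 2007 = 59.10·904 + 54.50·42 + 51.10·931 + 21.38·536 = 114749.18.
Real GDP 2013 (at 2007 prices) = 59.10·1500 + 54.50·69 + 51.10·1437 + 21.38·727 = 181384.46.
Real growth = 181384.46/114749.18 − 1 = 0.5807.

58.07%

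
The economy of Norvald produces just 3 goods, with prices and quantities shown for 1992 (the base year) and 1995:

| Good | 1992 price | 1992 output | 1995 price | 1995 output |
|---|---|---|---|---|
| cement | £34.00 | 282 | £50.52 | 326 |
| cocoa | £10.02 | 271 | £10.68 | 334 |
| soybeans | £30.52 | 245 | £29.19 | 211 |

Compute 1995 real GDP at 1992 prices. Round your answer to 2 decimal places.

£20870.40

Real GDP 1995 = Σ (p_1992 × q_1995) = 34.00·326 + 10.02·334 + 30.52·211 = 20870.40.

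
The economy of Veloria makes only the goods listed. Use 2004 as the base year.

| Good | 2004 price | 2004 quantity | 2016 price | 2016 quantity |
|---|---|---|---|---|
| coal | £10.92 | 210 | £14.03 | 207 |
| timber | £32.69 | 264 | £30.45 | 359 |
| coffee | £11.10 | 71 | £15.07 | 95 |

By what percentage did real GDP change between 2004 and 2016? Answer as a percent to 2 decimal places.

Real GDP 2004 = Nominal GDP 2004 = 10.92·210 + 32.69·264 + 11.10·71 = 11711.46.
Real GDP 2016 (at 2004 prices) = 10.92·207 + 32.69·359 + 11.10·95 = 15050.65.
Real growth = 15050.65/11711.46 − 1 = 0.2851.

28.51%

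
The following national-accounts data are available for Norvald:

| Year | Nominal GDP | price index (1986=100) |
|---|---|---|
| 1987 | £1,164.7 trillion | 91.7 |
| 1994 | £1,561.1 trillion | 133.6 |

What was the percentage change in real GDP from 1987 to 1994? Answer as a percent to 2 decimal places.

Real GDP 1987 = 1164.7 / 0.917 = 1270.12.
Real GDP 1994 = 1561.1 / 1.336 = 1168.49.
Real growth = 1168.49 / 1270.12 − 1 = -0.0800.

-8.00%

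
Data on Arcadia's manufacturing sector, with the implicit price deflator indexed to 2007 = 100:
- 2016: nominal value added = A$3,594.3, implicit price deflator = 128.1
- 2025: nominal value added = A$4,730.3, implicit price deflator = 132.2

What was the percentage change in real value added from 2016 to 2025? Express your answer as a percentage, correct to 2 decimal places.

27.52%

Deflate each year: 2016 → 3594.3/1.281 = 2805.85; 2025 → 4730.3/1.322 = 3578.14.
So real value added changed by 3578.14/2805.85 − 1 = 0.2752, i.e. 27.52%.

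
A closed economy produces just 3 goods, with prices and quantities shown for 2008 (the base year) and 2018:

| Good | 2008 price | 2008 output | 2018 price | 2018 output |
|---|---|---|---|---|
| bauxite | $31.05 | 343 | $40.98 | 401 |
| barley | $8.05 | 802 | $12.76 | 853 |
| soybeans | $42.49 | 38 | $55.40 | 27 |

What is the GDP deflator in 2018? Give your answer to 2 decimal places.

140.79

Nominal GDP 2018 = 40.98·401 + 12.76·853 + 55.40·27 = 28813.06.
Real GDP 2018 (at 2008 prices) = 31.05·401 + 8.05·853 + 42.49·27 = 20464.93.
Deflator = Nominal/Real × 100 = 28813.06/20464.93 × 100 = 140.792.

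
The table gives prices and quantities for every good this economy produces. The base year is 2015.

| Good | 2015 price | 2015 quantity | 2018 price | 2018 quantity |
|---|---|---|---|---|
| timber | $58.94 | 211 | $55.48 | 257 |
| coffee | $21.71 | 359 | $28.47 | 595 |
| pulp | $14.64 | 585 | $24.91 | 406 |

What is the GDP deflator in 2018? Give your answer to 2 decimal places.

Nominal GDP 2018 = 55.48·257 + 28.47·595 + 24.91·406 = 41311.47.
Real GDP 2018 (at 2015 prices) = 58.94·257 + 21.71·595 + 14.64·406 = 34008.87.
Deflator = Nominal/Real × 100 = 41311.47/34008.87 × 100 = 121.473.

121.47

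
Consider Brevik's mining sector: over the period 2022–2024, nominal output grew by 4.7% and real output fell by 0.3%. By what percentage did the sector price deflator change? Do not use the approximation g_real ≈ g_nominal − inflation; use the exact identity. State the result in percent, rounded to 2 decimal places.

(1 + g_nom) = (1 + g_real)(1 + π), so π = 1.0470 / 0.9970 − 1 = 0.05015.

5.02%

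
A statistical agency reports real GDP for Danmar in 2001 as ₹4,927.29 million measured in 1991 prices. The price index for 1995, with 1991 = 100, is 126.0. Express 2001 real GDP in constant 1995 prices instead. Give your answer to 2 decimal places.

₹6,208.39 million

Real GDP in 1995 prices = Real GDP in 1991 prices × (P_1995/P_1991) = 4927.29 × 1.260 = 6208.39.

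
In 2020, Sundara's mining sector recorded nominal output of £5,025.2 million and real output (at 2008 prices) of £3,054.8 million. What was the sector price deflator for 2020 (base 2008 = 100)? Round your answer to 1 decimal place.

sector price deflator = (Nominal / Real) × 100 = 5025.2 / 3054.8 × 100 = 164.50.

164.5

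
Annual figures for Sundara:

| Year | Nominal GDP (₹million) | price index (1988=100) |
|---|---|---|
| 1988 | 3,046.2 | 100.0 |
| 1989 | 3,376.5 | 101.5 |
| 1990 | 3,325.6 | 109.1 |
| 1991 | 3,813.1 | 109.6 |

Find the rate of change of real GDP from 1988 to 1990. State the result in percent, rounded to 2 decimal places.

0.07%

Real GDP 1988 = 3046.2/1.000 = 3046.20.
Real GDP 1990 = 3325.6/1.091 = 3048.21.
Change = 3048.21/3046.20 − 1 = 0.0007.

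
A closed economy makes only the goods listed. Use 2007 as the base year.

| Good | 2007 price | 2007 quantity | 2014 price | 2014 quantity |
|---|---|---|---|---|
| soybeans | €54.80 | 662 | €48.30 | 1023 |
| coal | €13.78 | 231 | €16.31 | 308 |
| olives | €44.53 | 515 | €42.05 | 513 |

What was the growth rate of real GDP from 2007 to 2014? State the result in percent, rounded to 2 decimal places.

33.26%

Real GDP 2007 = Nominal GDP 2007 = 54.80·662 + 13.78·231 + 44.53·515 = 62393.73.
Real GDP 2014 (at 2007 prices) = 54.80·1023 + 13.78·308 + 44.53·513 = 83148.53.
Real growth = 83148.53/62393.73 − 1 = 0.3326.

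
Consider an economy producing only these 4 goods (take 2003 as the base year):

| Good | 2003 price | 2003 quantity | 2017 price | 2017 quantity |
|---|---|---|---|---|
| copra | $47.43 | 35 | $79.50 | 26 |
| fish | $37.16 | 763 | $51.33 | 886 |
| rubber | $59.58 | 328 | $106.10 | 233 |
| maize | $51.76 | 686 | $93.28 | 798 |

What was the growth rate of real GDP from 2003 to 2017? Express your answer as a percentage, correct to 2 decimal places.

5.03%

Real GDP 2003 = Nominal GDP 2003 = 47.43·35 + 37.16·763 + 59.58·328 + 51.76·686 = 85062.73.
Real GDP 2017 (at 2003 prices) = 47.43·26 + 37.16·886 + 59.58·233 + 51.76·798 = 89343.56.
Real growth = 89343.56/85062.73 − 1 = 0.0503.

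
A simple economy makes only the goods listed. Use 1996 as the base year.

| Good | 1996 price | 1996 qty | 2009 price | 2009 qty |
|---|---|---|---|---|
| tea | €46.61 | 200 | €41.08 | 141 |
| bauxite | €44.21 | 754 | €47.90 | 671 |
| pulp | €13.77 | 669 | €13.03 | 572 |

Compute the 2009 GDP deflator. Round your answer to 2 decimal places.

102.89

Nominal GDP 2009 = 41.08·141 + 47.90·671 + 13.03·572 = 45386.34.
Real GDP 2009 (at 1996 prices) = 46.61·141 + 44.21·671 + 13.77·572 = 44113.36.
Deflator = Nominal/Real × 100 = 45386.34/44113.36 × 100 = 102.886.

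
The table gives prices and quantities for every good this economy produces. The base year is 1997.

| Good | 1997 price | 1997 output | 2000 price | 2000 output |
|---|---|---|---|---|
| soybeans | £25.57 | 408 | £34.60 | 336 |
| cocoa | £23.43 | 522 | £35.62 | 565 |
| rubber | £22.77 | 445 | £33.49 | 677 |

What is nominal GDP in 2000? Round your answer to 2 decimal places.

£54423.63

Nominal GDP 2000 = Σ (p_2000 × q_2000) = 34.60·336 + 35.62·565 + 33.49·677 = 54423.63.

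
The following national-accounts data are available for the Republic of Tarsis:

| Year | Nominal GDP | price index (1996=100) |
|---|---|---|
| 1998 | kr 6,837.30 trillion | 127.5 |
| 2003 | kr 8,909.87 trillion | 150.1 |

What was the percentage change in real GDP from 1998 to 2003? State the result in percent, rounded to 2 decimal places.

10.69%

Real GDP 1998 = 6837.30 / 1.275 = 5362.59.
Real GDP 2003 = 8909.87 / 1.501 = 5935.96.
Real growth = 5935.96 / 5362.59 − 1 = 0.1069.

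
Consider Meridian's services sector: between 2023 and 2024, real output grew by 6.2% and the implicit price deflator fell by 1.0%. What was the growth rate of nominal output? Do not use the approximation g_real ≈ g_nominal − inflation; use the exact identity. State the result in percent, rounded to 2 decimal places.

(1 + g_nom) = (1 + g_real)(1 + π) = 1.0620 × 0.9900 = 1.05138.

5.14%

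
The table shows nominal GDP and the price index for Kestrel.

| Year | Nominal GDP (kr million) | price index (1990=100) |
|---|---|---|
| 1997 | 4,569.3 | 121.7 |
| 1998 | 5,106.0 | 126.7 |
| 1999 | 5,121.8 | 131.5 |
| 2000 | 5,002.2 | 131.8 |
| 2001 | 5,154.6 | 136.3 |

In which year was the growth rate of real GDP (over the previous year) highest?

1998

1998: real = 5106.0/1.267 = 4029.99; growth vs 1997 (3754.56) = 7.34%.
1999: real = 5121.8/1.315 = 3894.90; growth vs 1998 (4029.99) = -3.35%.
2000: real = 5002.2/1.318 = 3795.30; growth vs 1999 (3894.90) = -2.56%.
2001: real = 5154.6/1.363 = 3781.80; growth vs 2000 (3795.30) = -0.36%.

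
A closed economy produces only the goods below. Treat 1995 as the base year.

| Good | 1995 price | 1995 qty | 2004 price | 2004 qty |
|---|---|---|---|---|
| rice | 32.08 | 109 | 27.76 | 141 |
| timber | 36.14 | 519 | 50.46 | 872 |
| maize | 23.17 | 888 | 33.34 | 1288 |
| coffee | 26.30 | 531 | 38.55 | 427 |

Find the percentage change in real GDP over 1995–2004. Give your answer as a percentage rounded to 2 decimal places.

35.77%

Real GDP 1995 = Nominal GDP 1995 = 32.08·109 + 36.14·519 + 23.17·888 + 26.30·531 = 56793.64.
Real GDP 2004 (at 1995 prices) = 32.08·141 + 36.14·872 + 23.17·1288 + 26.30·427 = 77110.42.
Real growth = 77110.42/56793.64 − 1 = 0.3577.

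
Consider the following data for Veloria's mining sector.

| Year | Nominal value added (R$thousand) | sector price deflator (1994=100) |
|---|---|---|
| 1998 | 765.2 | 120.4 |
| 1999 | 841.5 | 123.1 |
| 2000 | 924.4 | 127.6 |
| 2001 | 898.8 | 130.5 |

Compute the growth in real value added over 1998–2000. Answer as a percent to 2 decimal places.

13.99%

Real value added 1998 = 765.2/1.204 = 635.55.
Real value added 2000 = 924.4/1.276 = 724.45.
Change = 724.45/635.55 − 1 = 0.1399.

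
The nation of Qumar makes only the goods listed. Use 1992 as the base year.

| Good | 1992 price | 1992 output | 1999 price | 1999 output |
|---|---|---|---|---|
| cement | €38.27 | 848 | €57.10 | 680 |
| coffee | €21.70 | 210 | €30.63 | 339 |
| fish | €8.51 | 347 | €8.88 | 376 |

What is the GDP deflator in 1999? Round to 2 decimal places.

143.66

Nominal GDP 1999 = 57.10·680 + 30.63·339 + 8.88·376 = 52550.45.
Real GDP 1999 (at 1992 prices) = 38.27·680 + 21.70·339 + 8.51·376 = 36579.66.
Deflator = Nominal/Real × 100 = 52550.45/36579.66 × 100 = 143.660.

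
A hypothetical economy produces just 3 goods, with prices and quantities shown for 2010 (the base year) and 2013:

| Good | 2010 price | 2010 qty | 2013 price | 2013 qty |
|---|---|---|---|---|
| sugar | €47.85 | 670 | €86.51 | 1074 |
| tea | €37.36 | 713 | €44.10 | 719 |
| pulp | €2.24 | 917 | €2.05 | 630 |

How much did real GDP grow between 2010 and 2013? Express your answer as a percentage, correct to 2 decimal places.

31.13%

Real GDP 2010 = Nominal GDP 2010 = 47.85·670 + 37.36·713 + 2.24·917 = 60751.26.
Real GDP 2013 (at 2010 prices) = 47.85·1074 + 37.36·719 + 2.24·630 = 79663.94.
Real growth = 79663.94/60751.26 − 1 = 0.3113.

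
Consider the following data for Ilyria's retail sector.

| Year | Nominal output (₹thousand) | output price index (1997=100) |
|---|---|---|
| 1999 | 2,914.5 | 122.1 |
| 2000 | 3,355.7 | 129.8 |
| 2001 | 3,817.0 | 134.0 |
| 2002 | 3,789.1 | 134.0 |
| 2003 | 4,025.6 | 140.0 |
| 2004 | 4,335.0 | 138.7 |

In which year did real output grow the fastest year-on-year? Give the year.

2000: real = 3355.7/1.298 = 2585.29; growth vs 1999 (2386.98) = 8.31%.
2001: real = 3817.0/1.340 = 2848.51; growth vs 2000 (2585.29) = 10.18%.
2002: real = 3789.1/1.340 = 2827.69; growth vs 2001 (2848.51) = -0.73%.
2003: real = 4025.6/1.400 = 2875.43; growth vs 2002 (2827.69) = 1.69%.
2004: real = 4335.0/1.387 = 3125.45; growth vs 2003 (2875.43) = 8.70%.

2001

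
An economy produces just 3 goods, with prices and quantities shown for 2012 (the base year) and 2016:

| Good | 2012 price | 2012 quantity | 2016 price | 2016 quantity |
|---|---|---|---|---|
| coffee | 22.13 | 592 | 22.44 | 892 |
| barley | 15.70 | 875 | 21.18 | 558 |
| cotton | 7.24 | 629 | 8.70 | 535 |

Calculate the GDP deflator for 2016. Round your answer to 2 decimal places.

Nominal GDP 2016 = 22.44·892 + 21.18·558 + 8.70·535 = 36489.42.
Real GDP 2016 (at 2012 prices) = 22.13·892 + 15.70·558 + 7.24·535 = 32373.96.
Deflator = Nominal/Real × 100 = 36489.42/32373.96 × 100 = 112.712.

112.71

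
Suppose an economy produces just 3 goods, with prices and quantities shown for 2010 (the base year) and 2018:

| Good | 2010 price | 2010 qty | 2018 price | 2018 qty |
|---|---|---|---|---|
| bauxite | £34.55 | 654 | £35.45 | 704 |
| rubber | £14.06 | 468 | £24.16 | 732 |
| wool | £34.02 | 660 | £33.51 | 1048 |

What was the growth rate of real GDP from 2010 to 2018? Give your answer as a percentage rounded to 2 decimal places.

Real GDP 2010 = Nominal GDP 2010 = 34.55·654 + 14.06·468 + 34.02·660 = 51628.98.
Real GDP 2018 (at 2010 prices) = 34.55·704 + 14.06·732 + 34.02·1048 = 70268.08.
Real growth = 70268.08/51628.98 − 1 = 0.3610.

36.10%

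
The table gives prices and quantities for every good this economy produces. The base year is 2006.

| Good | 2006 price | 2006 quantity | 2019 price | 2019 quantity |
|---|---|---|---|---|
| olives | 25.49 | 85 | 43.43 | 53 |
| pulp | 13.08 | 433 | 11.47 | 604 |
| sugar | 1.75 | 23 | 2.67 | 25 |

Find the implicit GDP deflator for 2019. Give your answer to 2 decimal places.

Nominal GDP 2019 = 43.43·53 + 11.47·604 + 2.67·25 = 9296.42.
Real GDP 2019 (at 2006 prices) = 25.49·53 + 13.08·604 + 1.75·25 = 9295.04.
Deflator = Nominal/Real × 100 = 9296.42/9295.04 × 100 = 100.015.

100.01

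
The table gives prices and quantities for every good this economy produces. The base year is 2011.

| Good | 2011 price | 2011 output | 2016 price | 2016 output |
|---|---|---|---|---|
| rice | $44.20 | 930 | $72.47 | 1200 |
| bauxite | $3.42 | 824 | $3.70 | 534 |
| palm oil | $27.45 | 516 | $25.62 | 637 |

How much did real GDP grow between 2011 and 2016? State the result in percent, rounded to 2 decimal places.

24.56%

Real GDP 2011 = Nominal GDP 2011 = 44.20·930 + 3.42·824 + 27.45·516 = 58088.28.
Real GDP 2016 (at 2011 prices) = 44.20·1200 + 3.42·534 + 27.45·637 = 72351.93.
Real growth = 72351.93/58088.28 − 1 = 0.2456.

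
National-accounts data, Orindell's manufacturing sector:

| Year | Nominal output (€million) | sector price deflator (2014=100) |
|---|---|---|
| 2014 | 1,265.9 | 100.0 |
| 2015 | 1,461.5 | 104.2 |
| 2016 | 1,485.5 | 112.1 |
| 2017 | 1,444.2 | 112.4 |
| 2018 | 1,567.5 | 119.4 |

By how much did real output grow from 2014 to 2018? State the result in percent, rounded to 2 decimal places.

3.71%

Real output 2014 = 1265.9/1.000 = 1265.90.
Real output 2018 = 1567.5/1.194 = 1312.81.
Change = 1312.81/1265.90 − 1 = 0.0371.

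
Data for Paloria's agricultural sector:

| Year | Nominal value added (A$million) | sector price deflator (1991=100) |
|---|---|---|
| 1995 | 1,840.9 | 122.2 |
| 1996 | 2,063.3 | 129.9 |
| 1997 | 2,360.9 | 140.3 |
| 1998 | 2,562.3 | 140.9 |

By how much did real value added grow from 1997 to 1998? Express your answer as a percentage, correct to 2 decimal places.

8.07%

Real value added 1997 = 2360.9/1.403 = 1682.75.
Real value added 1998 = 2562.3/1.409 = 1818.52.
Change = 1818.52/1682.75 − 1 = 0.0807.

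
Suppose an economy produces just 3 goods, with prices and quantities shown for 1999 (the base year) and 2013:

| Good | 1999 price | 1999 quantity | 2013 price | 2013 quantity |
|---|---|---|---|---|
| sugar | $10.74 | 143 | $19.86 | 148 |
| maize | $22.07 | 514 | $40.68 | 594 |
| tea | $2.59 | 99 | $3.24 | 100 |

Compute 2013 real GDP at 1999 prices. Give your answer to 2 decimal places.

Real GDP 2013 = Σ (p_1999 × q_2013) = 10.74·148 + 22.07·594 + 2.59·100 = 14958.10.

$14958.10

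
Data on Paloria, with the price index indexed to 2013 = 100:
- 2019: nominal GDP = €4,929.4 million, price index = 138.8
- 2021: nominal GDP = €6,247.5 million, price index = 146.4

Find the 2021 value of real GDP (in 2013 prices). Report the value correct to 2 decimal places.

Real GDP = Nominal / (price index/100) = 6247.5 / 1.464 = 4267.42.

€4,267.42 million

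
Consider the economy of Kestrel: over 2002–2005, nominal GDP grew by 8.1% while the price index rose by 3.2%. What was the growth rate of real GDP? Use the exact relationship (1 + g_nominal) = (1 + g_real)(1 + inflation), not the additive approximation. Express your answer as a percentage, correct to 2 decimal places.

(1 + g_nom) = (1 + g_real)(1 + π), so g_real = 1.0810 / 1.0320 − 1 = 0.04748.

4.75%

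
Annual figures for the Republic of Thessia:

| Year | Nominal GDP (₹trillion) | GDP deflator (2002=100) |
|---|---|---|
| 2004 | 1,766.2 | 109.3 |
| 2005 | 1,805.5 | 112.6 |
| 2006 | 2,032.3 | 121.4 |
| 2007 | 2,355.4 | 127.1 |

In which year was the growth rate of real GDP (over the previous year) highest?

2007

2005: real = 1805.5/1.126 = 1603.46; growth vs 2004 (1615.92) = -0.77%.
2006: real = 2032.3/1.214 = 1674.05; growth vs 2005 (1603.46) = 4.40%.
2007: real = 2355.4/1.271 = 1853.19; growth vs 2006 (1674.05) = 10.70%.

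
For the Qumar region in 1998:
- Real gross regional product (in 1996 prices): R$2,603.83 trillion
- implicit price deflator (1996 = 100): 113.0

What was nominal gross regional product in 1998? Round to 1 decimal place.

R$2,942.3 trillion

Nominal gross regional product = Real × (implicit price deflator/100) = 2603.83 × 1.130 = 2942.33.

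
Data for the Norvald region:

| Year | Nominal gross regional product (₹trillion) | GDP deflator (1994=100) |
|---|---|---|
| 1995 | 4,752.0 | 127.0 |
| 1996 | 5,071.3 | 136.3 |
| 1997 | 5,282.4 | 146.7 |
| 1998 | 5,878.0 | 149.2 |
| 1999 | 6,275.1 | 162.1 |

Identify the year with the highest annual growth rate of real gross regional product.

1998

1996: real = 5071.3/1.363 = 3720.69; growth vs 1995 (3741.73) = -0.56%.
1997: real = 5282.4/1.467 = 3600.82; growth vs 1996 (3720.69) = -3.22%.
1998: real = 5878.0/1.492 = 3939.68; growth vs 1997 (3600.82) = 9.41%.
1999: real = 6275.1/1.621 = 3871.13; growth vs 1998 (3939.68) = -1.74%.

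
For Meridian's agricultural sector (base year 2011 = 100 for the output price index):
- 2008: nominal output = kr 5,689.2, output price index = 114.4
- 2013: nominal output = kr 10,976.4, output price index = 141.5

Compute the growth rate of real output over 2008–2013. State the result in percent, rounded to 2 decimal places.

Real output 2008 = 5689.2 / 1.144 = 4973.08.
Real output 2013 = 10976.4 / 1.415 = 7757.17.
Real growth = 7757.17 / 4973.08 − 1 = 0.5598.

55.98%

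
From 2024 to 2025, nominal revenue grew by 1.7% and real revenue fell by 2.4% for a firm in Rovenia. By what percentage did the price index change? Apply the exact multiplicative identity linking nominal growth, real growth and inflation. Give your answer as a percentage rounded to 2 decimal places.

4.20%

(1 + g_nom) = (1 + g_real)(1 + π), so π = 1.0170 / 0.9760 − 1 = 0.04201.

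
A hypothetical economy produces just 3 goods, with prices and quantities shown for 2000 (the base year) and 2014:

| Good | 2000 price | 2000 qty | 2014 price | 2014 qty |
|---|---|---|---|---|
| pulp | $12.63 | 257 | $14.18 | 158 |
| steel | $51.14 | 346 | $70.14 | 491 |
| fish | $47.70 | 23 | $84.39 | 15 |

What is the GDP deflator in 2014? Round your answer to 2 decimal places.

Nominal GDP 2014 = 14.18·158 + 70.14·491 + 84.39·15 = 37945.03.
Real GDP 2014 (at 2000 prices) = 12.63·158 + 51.14·491 + 47.70·15 = 27820.78.
Deflator = Nominal/Real × 100 = 37945.03/27820.78 × 100 = 136.391.

136.39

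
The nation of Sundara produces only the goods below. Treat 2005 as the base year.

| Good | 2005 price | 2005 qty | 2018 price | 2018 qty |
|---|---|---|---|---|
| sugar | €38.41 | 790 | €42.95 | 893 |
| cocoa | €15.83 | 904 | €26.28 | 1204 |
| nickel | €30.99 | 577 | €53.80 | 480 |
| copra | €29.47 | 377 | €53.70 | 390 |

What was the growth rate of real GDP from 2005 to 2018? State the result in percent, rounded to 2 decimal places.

Real GDP 2005 = Nominal GDP 2005 = 38.41·790 + 15.83·904 + 30.99·577 + 29.47·377 = 73645.64.
Real GDP 2018 (at 2005 prices) = 38.41·893 + 15.83·1204 + 30.99·480 + 29.47·390 = 79727.95.
Real growth = 79727.95/73645.64 − 1 = 0.0826.

8.26%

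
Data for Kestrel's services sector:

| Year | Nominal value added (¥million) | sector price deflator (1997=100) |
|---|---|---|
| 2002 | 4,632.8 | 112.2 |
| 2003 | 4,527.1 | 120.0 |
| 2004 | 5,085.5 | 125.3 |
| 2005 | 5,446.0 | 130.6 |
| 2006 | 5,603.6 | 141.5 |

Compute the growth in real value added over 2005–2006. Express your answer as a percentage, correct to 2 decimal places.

-5.03%

Real value added 2005 = 5446.0/1.306 = 4169.98.
Real value added 2006 = 5603.6/1.415 = 3960.14.
Change = 3960.14/4169.98 − 1 = -0.0503.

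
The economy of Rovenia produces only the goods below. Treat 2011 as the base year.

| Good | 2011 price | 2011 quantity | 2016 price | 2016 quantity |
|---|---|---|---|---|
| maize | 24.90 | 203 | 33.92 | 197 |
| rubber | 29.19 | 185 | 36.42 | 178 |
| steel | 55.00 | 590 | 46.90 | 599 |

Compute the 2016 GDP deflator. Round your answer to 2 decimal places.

Nominal GDP 2016 = 33.92·197 + 36.42·178 + 46.90·599 = 41258.10.
Real GDP 2016 (at 2011 prices) = 24.90·197 + 29.19·178 + 55.00·599 = 43046.12.
Deflator = Nominal/Real × 100 = 41258.10/43046.12 × 100 = 95.846.

95.85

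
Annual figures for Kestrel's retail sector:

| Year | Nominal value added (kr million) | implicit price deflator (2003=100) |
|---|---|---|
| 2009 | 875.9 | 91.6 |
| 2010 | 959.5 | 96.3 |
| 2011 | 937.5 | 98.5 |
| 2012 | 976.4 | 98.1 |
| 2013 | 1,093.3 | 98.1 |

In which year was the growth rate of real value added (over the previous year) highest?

2010: real = 959.5/0.963 = 996.37; growth vs 2009 (956.22) = 4.20%.
2011: real = 937.5/0.985 = 951.78; growth vs 2010 (996.37) = -4.48%.
2012: real = 976.4/0.981 = 995.31; growth vs 2011 (951.78) = 4.57%.
2013: real = 1093.3/0.981 = 1114.48; growth vs 2012 (995.31) = 11.97%.

2013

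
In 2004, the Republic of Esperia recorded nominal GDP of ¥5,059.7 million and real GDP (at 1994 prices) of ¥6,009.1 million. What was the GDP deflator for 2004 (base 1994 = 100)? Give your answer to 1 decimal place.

84.2

GDP deflator = (Nominal / Real) × 100 = 5059.7 / 6009.1 × 100 = 84.20.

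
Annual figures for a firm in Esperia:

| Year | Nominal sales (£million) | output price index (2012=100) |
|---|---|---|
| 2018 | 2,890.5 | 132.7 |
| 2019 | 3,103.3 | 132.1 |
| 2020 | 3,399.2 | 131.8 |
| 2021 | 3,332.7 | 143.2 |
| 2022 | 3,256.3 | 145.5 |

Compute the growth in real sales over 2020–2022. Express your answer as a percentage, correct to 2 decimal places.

Real sales 2020 = 3399.2/1.318 = 2579.06.
Real sales 2022 = 3256.3/1.455 = 2238.01.
Change = 2238.01/2579.06 − 1 = -0.1322.

-13.22%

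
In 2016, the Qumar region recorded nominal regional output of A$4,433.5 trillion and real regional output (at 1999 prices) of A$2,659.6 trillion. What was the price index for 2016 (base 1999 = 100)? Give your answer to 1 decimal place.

price index = (Nominal / Real) × 100 = 4433.5 / 2659.6 × 100 = 166.70.

166.7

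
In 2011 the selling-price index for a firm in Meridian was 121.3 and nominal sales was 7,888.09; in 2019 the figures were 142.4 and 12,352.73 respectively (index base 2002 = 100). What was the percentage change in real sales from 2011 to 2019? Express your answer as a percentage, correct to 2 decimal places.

33.40%

Deflate each year: 2011 → 7888.09/1.213 = 6502.96; 2019 → 12352.73/1.424 = 8674.67.
So real sales changed by 8674.67/6502.96 − 1 = 0.3340, i.e. 33.40%.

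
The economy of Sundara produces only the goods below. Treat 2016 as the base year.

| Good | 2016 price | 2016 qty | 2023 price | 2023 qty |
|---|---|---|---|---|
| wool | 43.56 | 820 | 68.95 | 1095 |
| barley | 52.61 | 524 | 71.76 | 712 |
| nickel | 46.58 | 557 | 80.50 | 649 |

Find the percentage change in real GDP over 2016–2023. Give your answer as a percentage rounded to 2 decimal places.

Real GDP 2016 = Nominal GDP 2016 = 43.56·820 + 52.61·524 + 46.58·557 = 89231.90.
Real GDP 2023 (at 2016 prices) = 43.56·1095 + 52.61·712 + 46.58·649 = 115386.94.
Real growth = 115386.94/89231.90 − 1 = 0.2931.

29.31%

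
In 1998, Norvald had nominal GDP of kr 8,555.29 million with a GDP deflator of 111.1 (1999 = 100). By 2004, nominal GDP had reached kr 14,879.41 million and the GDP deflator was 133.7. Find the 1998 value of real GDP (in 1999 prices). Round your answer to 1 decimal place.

Real GDP = Nominal / (GDP deflator/100) = 8555.29 / 1.111 = 7700.53.

kr 7,700.5 million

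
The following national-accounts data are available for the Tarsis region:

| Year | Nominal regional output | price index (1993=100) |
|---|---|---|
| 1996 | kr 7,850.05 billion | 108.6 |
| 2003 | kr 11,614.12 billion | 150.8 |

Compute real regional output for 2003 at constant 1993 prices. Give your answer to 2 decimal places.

Real regional output = Nominal / (price index/100) = 11614.12 / 1.508 = 7701.67.

kr 7,701.67 billion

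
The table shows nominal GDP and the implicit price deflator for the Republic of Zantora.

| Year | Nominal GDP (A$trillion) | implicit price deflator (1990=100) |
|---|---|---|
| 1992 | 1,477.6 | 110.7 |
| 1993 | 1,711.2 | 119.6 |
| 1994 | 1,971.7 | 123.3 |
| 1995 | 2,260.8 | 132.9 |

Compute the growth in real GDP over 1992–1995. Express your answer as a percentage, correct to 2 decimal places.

Real GDP 1992 = 1477.6/1.107 = 1334.78.
Real GDP 1995 = 2260.8/1.329 = 1701.13.
Change = 1701.13/1334.78 − 1 = 0.2745.

27.45%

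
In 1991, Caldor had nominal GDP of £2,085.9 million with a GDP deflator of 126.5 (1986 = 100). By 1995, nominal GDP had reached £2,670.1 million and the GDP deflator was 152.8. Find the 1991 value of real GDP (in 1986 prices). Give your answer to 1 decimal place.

£1,648.9 million

Real GDP = Nominal / (GDP deflator/100) = 2085.9 / 1.265 = 1648.93.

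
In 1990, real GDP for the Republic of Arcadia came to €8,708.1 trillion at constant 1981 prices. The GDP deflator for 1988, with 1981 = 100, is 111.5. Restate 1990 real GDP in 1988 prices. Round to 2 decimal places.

€9,709.53 trillion

Real GDP in 1988 prices = Real GDP in 1981 prices × (P_1988/P_1981) = 8708.1 × 1.115 = 9709.53.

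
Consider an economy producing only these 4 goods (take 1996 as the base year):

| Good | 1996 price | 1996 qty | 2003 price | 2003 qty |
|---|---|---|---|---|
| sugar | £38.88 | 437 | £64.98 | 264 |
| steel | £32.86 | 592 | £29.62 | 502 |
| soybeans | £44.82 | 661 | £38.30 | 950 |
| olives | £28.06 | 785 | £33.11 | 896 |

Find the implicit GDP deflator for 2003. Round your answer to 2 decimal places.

Nominal GDP 2003 = 64.98·264 + 29.62·502 + 38.30·950 + 33.11·896 = 98075.52.
Real GDP 2003 (at 1996 prices) = 38.88·264 + 32.86·502 + 44.82·950 + 28.06·896 = 94480.80.
Deflator = Nominal/Real × 100 = 98075.52/94480.80 × 100 = 103.805.

103.80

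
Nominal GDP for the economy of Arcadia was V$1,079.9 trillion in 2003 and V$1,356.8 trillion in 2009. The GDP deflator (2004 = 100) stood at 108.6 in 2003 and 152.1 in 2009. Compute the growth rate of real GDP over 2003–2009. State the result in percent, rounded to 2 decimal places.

-10.29%

Real GDP 2003 = 1079.9 / 1.086 = 994.38.
Real GDP 2009 = 1356.8 / 1.521 = 892.04.
Real growth = 892.04 / 994.38 − 1 = -0.1029.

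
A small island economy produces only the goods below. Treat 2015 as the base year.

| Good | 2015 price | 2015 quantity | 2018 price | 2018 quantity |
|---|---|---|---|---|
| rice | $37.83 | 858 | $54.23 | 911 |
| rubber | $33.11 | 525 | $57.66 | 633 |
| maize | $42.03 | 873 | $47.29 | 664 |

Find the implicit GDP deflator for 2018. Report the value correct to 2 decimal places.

140.77

Nominal GDP 2018 = 54.23·911 + 57.66·633 + 47.29·664 = 117302.87.
Real GDP 2018 (at 2015 prices) = 37.83·911 + 33.11·633 + 42.03·664 = 83329.68.
Deflator = Nominal/Real × 100 = 117302.87/83329.68 × 100 = 140.770.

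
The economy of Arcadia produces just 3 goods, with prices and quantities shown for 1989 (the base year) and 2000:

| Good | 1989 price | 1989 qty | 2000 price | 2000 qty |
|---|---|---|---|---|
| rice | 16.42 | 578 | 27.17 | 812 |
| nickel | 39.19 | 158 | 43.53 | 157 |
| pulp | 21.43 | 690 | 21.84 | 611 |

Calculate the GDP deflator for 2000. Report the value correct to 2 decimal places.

Nominal GDP 2000 = 27.17·812 + 43.53·157 + 21.84·611 = 42240.49.
Real GDP 2000 (at 1989 prices) = 16.42·812 + 39.19·157 + 21.43·611 = 32579.60.
Deflator = Nominal/Real × 100 = 42240.49/32579.60 × 100 = 129.653.

129.65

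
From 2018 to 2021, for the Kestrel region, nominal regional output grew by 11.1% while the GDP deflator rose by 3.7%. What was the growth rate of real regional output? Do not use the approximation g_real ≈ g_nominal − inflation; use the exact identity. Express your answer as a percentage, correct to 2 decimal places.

(1 + g_nom) = (1 + g_real)(1 + π), so g_real = 1.1110 / 1.0370 − 1 = 0.07136.

7.14%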